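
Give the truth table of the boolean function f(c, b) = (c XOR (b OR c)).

c | b | Output
--------------
0 | 0 | 0
0 | 1 | 1
1 | 0 | 0
1 | 1 | 0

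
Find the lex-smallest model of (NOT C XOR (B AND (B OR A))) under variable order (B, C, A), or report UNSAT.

B=0, C=0, A=0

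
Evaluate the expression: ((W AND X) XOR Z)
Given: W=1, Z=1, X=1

Substituting: ((1 AND 1) XOR 1)
= 0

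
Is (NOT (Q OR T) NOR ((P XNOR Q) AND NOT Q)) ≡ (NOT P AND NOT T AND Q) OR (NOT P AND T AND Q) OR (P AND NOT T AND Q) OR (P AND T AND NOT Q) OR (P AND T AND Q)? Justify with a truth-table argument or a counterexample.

Yes, they are equivalent — the two output columns agree on all 8 assignments:
P | T | Q | Expression 1 | Expression 2
---------------------------------------
0 | 0 | 0 | 0 | 0
0 | 0 | 1 | 1 | 1
0 | 1 | 0 | 0 | 0
0 | 1 | 1 | 1 | 1
1 | 0 | 0 | 0 | 0
1 | 0 | 1 | 1 | 1
1 | 1 | 0 | 1 | 1
1 | 1 | 1 | 1 | 1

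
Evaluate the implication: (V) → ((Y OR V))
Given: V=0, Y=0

Antecedent (V) = 0; consequent ((Y OR V)) = 0.
0 → 0 = 1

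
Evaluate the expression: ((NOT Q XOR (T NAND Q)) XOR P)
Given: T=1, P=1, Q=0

Substituting: ((NOT 0 XOR (1 NAND 0)) XOR 1)
= 1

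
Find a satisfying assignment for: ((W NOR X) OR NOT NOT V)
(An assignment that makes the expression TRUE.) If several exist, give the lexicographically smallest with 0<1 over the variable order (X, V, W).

X=0, V=0, W=0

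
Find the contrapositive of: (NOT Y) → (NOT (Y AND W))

Contrapositive: (Y AND W) → Y
Note: A statement and its contrapositive are logically equivalent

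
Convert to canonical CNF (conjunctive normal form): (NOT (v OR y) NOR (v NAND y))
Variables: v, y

(v OR y) AND (v OR NOT y) AND (NOT v OR y)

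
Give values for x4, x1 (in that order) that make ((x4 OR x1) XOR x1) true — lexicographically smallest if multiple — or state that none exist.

x4=1, x1=0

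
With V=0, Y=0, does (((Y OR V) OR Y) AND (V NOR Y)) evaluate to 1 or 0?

Substituting: (((0 OR 0) OR 0) AND (0 NOR 0))
= 0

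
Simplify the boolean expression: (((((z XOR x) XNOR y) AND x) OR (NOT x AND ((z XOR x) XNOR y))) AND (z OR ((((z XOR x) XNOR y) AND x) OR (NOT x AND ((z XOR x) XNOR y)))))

By absorption (E AND (E OR v) = E) then distribution ((E AND v) OR (E AND NOT v) = E):
= ((z XOR x) XNOR y)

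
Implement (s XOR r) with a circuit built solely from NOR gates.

((((s NOR r) NOR (s NOR r)) NOR ((s NOR r) NOR (s NOR r))) NOR ((((s NOR s) NOR (r NOR r)) NOR ((s NOR s) NOR (r NOR r))) NOR (((s NOR s) NOR (r NOR r)) NOR ((s NOR s) NOR (r NOR r)))))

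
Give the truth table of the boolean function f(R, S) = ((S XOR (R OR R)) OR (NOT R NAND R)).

R | S | Output
--------------
0 | 0 | 1
0 | 1 | 1
1 | 0 | 1
1 | 1 | 1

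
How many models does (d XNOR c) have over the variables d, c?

Satisfying assignments: (0,0), (1,1)
Count: 2 out of 4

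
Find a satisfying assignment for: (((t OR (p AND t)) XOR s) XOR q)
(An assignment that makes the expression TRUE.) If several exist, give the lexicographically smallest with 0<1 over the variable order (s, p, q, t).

s=0, p=0, q=0, t=1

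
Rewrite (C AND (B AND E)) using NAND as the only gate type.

((C NAND ((B NAND E) NAND (B NAND E))) NAND (C NAND ((B NAND E) NAND (B NAND E))))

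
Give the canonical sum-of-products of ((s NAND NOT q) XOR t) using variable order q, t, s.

Σm(0, 3, 4, 5) = (NOT q AND NOT t AND NOT s) OR (NOT q AND t AND s) OR (q AND NOT t AND NOT s) OR (q AND NOT t AND s)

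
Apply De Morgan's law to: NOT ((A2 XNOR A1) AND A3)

NOT (A2 XNOR A1) OR NOT A3
De Morgan's: NOT(AND of terms) = OR of negations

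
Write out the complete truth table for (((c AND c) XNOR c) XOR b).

c | b | Output
--------------
0 | 0 | 1
0 | 1 | 0
1 | 0 | 1
1 | 1 | 0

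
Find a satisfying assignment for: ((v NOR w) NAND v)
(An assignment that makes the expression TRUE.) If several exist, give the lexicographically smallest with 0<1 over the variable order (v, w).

v=0, w=0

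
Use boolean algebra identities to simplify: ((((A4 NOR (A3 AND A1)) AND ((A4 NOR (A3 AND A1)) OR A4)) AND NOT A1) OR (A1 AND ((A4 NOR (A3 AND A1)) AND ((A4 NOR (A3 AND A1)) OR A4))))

By distribution ((E AND v) OR (E AND NOT v) = E) then absorption (E AND (E OR v) = E):
= (A4 NOR (A3 AND A1))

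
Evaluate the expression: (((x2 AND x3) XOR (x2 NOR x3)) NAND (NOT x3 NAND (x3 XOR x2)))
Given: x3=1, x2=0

Substituting: (((0 AND 1) XOR (0 NOR 1)) NAND (NOT 1 NAND (1 XOR 0)))
= 1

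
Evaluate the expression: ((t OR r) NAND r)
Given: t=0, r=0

Substituting: ((0 OR 0) NAND 0)
= 1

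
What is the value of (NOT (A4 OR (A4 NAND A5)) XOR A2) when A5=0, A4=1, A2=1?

Substituting: (NOT (1 OR (1 NAND 0)) XOR 1)
= 1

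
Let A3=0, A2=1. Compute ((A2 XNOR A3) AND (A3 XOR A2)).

Substituting: ((1 XNOR 0) AND (0 XOR 1))
= 0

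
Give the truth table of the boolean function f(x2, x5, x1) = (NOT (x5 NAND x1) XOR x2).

x2 | x5 | x1 | Output
---------------------
0 | 0 | 0 | 0
0 | 0 | 1 | 0
0 | 1 | 0 | 0
0 | 1 | 1 | 1
1 | 0 | 0 | 1
1 | 0 | 1 | 1
1 | 1 | 0 | 1
1 | 1 | 1 | 0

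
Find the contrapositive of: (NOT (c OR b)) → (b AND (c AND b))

Contrapositive: NOT (b AND (c AND b)) → (c OR b)
Note: A statement and its contrapositive are logically equivalent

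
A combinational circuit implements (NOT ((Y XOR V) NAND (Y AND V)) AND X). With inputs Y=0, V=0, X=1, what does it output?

Substituting: (NOT ((0 XOR 0) NAND (0 AND 0)) AND 1)
= 0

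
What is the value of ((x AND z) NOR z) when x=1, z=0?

Substituting: ((1 AND 0) NOR 0)
= 1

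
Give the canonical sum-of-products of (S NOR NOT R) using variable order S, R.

Σm(1) = (NOT S AND R)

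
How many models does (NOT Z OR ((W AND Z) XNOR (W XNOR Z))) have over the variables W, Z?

Satisfying assignments: (0,0), (0,1), (1,0), (1,1)
Count: 4 out of 4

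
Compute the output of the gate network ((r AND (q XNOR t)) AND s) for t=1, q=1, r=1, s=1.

Substituting: ((1 AND (1 XNOR 1)) AND 1)
= 1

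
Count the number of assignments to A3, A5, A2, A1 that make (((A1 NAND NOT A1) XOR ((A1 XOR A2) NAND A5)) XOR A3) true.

Satisfying assignments: (0,1,0,1), (0,1,1,0), (1,0,0,0), (1,0,0,1), (1,0,1,0), (1,0,1,1), (1,1,0,0), (1,1,1,1)
Count: 8 out of 16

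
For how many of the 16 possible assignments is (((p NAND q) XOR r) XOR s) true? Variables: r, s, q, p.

Satisfying assignments: (0,0,0,0), (0,0,0,1), (0,0,1,0), (0,1,1,1), (1,0,1,1), (1,1,0,0), (1,1,0,1), (1,1,1,0)
Count: 8 out of 16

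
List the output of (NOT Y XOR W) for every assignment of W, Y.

W | Y | Output
--------------
0 | 0 | 1
0 | 1 | 0
1 | 0 | 0
1 | 1 | 1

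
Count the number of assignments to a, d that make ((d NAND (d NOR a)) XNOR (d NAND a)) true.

Satisfying assignments: (0,0), (0,1), (1,0)
Count: 3 out of 4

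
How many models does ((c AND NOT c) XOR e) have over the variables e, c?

Satisfying assignments: (1,0), (1,1)
Count: 2 out of 4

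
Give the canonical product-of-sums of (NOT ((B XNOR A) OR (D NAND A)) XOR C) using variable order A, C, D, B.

ΠM(0, 1, 2, 3, 8, 9, 11, 14) = (A OR C OR D OR B) AND (A OR C OR D OR NOT B) AND (A OR C OR NOT D OR B) AND (A OR C OR NOT D OR NOT B) AND (NOT A OR C OR D OR B) AND (NOT A OR C OR D OR NOT B) AND (NOT A OR C OR NOT D OR NOT B) AND (NOT A OR NOT C OR NOT D OR B)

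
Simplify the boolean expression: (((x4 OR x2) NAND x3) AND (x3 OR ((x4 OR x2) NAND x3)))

By absorption (E AND (E OR v) = E):
= ((x4 OR x2) NAND x3)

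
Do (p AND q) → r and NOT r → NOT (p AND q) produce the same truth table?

Yes, Contrapositive is always equivalent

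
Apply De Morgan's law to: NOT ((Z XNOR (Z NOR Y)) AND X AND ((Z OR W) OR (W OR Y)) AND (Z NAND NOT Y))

NOT (Z XNOR (Z NOR Y)) OR NOT X OR NOT ((Z OR W) OR (W OR Y)) OR NOT (Z NAND NOT Y)
De Morgan's: NOT(AND of terms) = OR of negations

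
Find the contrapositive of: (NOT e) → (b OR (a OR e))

Contrapositive: NOT (b OR (a OR e)) → e
Note: A statement and its contrapositive are logically equivalent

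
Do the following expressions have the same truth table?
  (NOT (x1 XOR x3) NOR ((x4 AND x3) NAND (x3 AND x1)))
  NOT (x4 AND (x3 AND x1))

No. Counterexample: with x1=0, x4=0, x3=0, Expression 1 = 0 but Expression 2 = 1.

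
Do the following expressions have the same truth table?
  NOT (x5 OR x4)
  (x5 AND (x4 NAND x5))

No. Counterexample: with x4=0, x5=0, Expression 1 = 1 but Expression 2 = 0.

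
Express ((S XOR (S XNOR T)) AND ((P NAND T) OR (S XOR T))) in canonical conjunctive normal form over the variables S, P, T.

(S OR P OR NOT T) AND (S OR NOT P OR NOT T) AND (NOT S OR P OR NOT T) AND (NOT S OR NOT P OR NOT T)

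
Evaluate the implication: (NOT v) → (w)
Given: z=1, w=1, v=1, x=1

Antecedent (NOT v) = 0; consequent (w) = 1.
0 → 1 = 1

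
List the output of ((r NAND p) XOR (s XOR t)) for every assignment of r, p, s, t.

r | p | s | t | Output
----------------------
0 | 0 | 0 | 0 | 1
0 | 0 | 0 | 1 | 0
0 | 0 | 1 | 0 | 0
0 | 0 | 1 | 1 | 1
0 | 1 | 0 | 0 | 1
0 | 1 | 0 | 1 | 0
0 | 1 | 1 | 0 | 0
0 | 1 | 1 | 1 | 1
1 | 0 | 0 | 0 | 1
1 | 0 | 0 | 1 | 0
1 | 0 | 1 | 0 | 0
1 | 0 | 1 | 1 | 1
1 | 1 | 0 | 0 | 0
1 | 1 | 0 | 1 | 1
1 | 1 | 1 | 0 | 1
1 | 1 | 1 | 1 | 0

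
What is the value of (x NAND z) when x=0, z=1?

Substituting: (0 NAND 1)
= 1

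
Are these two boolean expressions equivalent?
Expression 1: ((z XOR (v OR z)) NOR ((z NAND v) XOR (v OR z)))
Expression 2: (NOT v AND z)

Yes, they are equivalent — the two output columns agree on all 4 assignments:
v | z | Expression 1 | Expression 2
-----------------------------------
0 | 0 | 0 | 0
0 | 1 | 1 | 1
1 | 0 | 0 | 0
1 | 1 | 0 | 0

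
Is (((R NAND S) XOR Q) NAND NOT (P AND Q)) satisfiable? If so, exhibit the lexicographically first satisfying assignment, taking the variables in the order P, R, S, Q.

P=0, R=0, S=0, Q=1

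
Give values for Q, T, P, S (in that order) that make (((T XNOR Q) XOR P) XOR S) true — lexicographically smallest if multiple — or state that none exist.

Q=0, T=0, P=0, S=0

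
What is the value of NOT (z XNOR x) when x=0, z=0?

Substituting: NOT (0 XNOR 0)
= 0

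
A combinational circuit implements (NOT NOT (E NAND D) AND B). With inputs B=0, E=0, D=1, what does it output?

Substituting: (NOT NOT (0 NAND 1) AND 0)
= 0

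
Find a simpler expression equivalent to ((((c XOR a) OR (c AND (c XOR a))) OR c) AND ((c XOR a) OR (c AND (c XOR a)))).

By absorption (E AND (E OR v) = E) then absorption (E OR (E AND v) = E):
= (c XOR a)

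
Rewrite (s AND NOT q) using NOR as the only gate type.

((s NOR s) NOR ((q NOR q) NOR (q NOR q)))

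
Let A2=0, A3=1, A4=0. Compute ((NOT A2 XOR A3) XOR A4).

Substituting: ((NOT 0 XOR 1) XOR 0)
= 0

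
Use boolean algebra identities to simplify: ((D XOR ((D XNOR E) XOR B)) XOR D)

By XOR self-cancellation ((E XOR v) XOR v = E):
= ((D XNOR E) XOR B)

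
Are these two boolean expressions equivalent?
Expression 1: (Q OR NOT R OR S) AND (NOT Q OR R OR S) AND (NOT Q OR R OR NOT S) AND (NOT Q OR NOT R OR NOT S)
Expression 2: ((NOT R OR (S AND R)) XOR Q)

Yes, they are equivalent — the two output columns agree on all 8 assignments:
Q | R | S | Expression 1 | Expression 2
---------------------------------------
0 | 0 | 0 | 1 | 1
0 | 0 | 1 | 1 | 1
0 | 1 | 0 | 0 | 0
0 | 1 | 1 | 1 | 1
1 | 0 | 0 | 0 | 0
1 | 0 | 1 | 0 | 0
1 | 1 | 0 | 1 | 1
1 | 1 | 1 | 0 | 0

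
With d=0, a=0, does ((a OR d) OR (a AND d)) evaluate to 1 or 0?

Substituting: ((0 OR 0) OR (0 AND 0))
= 0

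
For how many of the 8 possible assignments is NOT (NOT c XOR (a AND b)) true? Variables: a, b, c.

Satisfying assignments: (0,0,1), (0,1,1), (1,0,1), (1,1,0)
Count: 4 out of 8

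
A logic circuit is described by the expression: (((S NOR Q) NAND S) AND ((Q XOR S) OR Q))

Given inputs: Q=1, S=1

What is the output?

Substituting: (((1 NOR 1) NAND 1) AND ((1 XOR 1) OR 1))
= 1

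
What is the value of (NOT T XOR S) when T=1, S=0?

Substituting: (NOT 1 XOR 0)
= 0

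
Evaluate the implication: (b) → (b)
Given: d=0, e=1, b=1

Antecedent (b) = 1; consequent (b) = 1.
1 → 1 = 1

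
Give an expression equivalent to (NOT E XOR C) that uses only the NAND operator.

(((E NAND E) NAND ((E NAND E) NAND C)) NAND (C NAND ((E NAND E) NAND C)))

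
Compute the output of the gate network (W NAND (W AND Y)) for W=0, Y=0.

Substituting: (0 NAND (0 AND 0))
= 1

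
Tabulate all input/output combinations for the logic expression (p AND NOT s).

p | s | Output
--------------
0 | 0 | 0
0 | 1 | 0
1 | 0 | 1
1 | 1 | 0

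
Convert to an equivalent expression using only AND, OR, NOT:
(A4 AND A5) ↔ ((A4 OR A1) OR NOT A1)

((A4 AND A5) AND ((A4 OR A1) OR NOT A1)) OR (NOT (A4 AND A5) AND NOT ((A4 OR A1) OR NOT A1))
(Biconditional = both true or both false)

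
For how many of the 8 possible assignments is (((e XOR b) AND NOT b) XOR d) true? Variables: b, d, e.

Satisfying assignments: (0,0,1), (0,1,0), (1,1,0), (1,1,1)
Count: 4 out of 8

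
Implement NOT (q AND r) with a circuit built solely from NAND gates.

(((q NAND r) NAND (q NAND r)) NAND ((q NAND r) NAND (q NAND r)))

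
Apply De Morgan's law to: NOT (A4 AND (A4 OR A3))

NOT A4 OR NOT (A4 OR A3)
De Morgan's: NOT(AND of terms) = OR of negations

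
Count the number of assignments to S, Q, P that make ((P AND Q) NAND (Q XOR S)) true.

Satisfying assignments: (0,0,0), (0,0,1), (0,1,0), (1,0,0), (1,0,1), (1,1,0), (1,1,1)
Count: 7 out of 8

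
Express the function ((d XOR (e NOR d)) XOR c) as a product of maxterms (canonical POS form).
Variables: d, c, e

ΠM(1, 2, 6, 7) = (d OR c OR NOT e) AND (d OR NOT c OR e) AND (NOT d OR NOT c OR e) AND (NOT d OR NOT c OR NOT e)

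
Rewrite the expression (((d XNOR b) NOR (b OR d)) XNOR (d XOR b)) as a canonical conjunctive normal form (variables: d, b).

(d OR NOT b) AND (NOT d OR b)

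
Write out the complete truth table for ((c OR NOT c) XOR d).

c | d | Output
--------------
0 | 0 | 1
0 | 1 | 0
1 | 0 | 1
1 | 1 | 0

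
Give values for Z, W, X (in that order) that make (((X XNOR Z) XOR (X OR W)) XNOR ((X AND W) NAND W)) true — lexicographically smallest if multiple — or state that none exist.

Z=0, W=0, X=0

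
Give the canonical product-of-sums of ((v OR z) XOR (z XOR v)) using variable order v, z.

ΠM(0, 1, 2) = (v OR z) AND (v OR NOT z) AND (NOT v OR z)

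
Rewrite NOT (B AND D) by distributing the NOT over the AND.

NOT B OR NOT D
De Morgan's: NOT(AND of terms) = OR of negations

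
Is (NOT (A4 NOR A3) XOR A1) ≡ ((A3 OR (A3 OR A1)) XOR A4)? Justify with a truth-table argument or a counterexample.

No. Counterexample: with A1=0, A4=1, A3=1, Expression 1 = 1 but Expression 2 = 0.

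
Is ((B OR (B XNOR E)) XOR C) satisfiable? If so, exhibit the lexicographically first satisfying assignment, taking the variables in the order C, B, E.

C=0, B=0, E=0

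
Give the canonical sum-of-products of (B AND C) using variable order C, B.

Σm(3) = (C AND B)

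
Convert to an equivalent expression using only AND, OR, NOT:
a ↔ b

(a AND b) OR (NOT a AND NOT b)
(Biconditional = both true or both false)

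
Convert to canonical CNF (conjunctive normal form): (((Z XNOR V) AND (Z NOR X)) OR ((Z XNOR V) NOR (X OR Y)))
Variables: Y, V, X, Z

(Y OR V OR NOT X OR Z) AND (Y OR V OR NOT X OR NOT Z) AND (Y OR NOT V OR X OR NOT Z) AND (Y OR NOT V OR NOT X OR Z) AND (Y OR NOT V OR NOT X OR NOT Z) AND (NOT Y OR V OR X OR NOT Z) AND (NOT Y OR V OR NOT X OR Z) AND (NOT Y OR V OR NOT X OR NOT Z) AND (NOT Y OR NOT V OR X OR Z) AND (NOT Y OR NOT V OR X OR NOT Z) AND (NOT Y OR NOT V OR NOT X OR Z) AND (NOT Y OR NOT V OR NOT X OR NOT Z)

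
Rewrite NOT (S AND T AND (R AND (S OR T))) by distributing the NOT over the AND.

NOT S OR NOT T OR NOT (R AND (S OR T))
De Morgan's: NOT(AND of terms) = OR of negations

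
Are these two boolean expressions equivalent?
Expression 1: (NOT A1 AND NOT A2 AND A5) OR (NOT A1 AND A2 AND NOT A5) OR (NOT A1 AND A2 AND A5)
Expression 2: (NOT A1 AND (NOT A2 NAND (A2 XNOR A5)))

Yes, they are equivalent — the two output columns agree on all 8 assignments:
A1 | A2 | A5 | Expression 1 | Expression 2
------------------------------------------
0 | 0 | 0 | 0 | 0
0 | 0 | 1 | 1 | 1
0 | 1 | 0 | 1 | 1
0 | 1 | 1 | 1 | 1
1 | 0 | 0 | 0 | 0
1 | 0 | 1 | 0 | 0
1 | 1 | 0 | 0 | 0
1 | 1 | 1 | 0 | 0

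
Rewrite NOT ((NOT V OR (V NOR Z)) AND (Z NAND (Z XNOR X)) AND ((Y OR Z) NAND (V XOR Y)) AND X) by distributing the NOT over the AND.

NOT (NOT V OR (V NOR Z)) OR NOT (Z NAND (Z XNOR X)) OR NOT ((Y OR Z) NAND (V XOR Y)) OR NOT X
De Morgan's: NOT(AND of terms) = OR of negations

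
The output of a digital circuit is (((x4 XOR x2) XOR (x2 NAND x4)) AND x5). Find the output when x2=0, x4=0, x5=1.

Substituting: (((0 XOR 0) XOR (0 NAND 0)) AND 1)
= 1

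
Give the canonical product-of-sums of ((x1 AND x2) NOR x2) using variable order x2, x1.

ΠM(2, 3) = (NOT x2 OR x1) AND (NOT x2 OR NOT x1)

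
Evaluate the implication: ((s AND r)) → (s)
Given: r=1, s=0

Antecedent ((s AND r)) = 0; consequent (s) = 0.
0 → 0 = 1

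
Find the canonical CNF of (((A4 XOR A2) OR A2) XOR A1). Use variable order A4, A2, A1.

(A4 OR A2 OR A1) AND (A4 OR NOT A2 OR NOT A1) AND (NOT A4 OR A2 OR NOT A1) AND (NOT A4 OR NOT A2 OR NOT A1)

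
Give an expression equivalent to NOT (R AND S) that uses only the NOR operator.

(((R NOR R) NOR (S NOR S)) NOR ((R NOR R) NOR (S NOR S)))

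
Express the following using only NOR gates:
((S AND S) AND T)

((((S NOR S) NOR (S NOR S)) NOR ((S NOR S) NOR (S NOR S))) NOR (T NOR T))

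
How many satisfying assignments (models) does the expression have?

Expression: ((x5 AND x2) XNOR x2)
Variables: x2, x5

Satisfying assignments: (0,0), (0,1), (1,1)
Count: 3 out of 4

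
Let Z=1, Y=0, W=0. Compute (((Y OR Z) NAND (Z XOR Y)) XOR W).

Substituting: (((0 OR 1) NAND (1 XOR 0)) XOR 0)
= 0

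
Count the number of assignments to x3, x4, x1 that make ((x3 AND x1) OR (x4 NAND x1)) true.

Satisfying assignments: (0,0,0), (0,0,1), (0,1,0), (1,0,0), (1,0,1), (1,1,0), (1,1,1)
Count: 7 out of 8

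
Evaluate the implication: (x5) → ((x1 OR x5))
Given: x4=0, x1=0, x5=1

Antecedent (x5) = 1; consequent ((x1 OR x5)) = 1.
1 → 1 = 1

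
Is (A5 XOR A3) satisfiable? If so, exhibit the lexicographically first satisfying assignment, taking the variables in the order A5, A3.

A5=0, A3=1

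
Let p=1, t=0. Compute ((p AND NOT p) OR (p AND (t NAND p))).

Substituting: ((1 AND NOT 1) OR (1 AND (0 NAND 1)))
= 1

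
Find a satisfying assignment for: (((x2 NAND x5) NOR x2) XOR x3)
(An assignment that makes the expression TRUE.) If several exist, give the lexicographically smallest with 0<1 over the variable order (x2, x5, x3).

x2=0, x5=0, x3=1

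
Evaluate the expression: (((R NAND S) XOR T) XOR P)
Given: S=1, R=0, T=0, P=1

Substituting: (((0 NAND 1) XOR 0) XOR 1)
= 0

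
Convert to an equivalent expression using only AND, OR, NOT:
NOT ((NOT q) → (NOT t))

(NOT q) AND t
(Negated implication: NOT(A → B) = A AND NOT B)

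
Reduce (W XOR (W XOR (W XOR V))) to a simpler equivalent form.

By XOR self-cancellation ((E XOR v) XOR v = E):
= (W XOR V)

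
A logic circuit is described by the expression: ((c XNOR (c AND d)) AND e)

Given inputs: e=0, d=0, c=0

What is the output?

Substituting: ((0 XNOR (0 AND 0)) AND 0)
= 0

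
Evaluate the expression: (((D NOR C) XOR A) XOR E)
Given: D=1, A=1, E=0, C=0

Substituting: (((1 NOR 0) XOR 1) XOR 0)
= 1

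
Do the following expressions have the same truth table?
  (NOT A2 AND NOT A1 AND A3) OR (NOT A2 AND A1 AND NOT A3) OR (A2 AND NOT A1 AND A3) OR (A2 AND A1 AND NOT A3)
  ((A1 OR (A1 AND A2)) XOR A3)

Yes, they are equivalent — the two output columns agree on all 8 assignments:
A2 | A1 | A3 | Expression 1 | Expression 2
------------------------------------------
0 | 0 | 0 | 0 | 0
0 | 0 | 1 | 1 | 1
0 | 1 | 0 | 1 | 1
0 | 1 | 1 | 0 | 0
1 | 0 | 0 | 0 | 0
1 | 0 | 1 | 1 | 1
1 | 1 | 0 | 1 | 1
1 | 1 | 1 | 0 | 0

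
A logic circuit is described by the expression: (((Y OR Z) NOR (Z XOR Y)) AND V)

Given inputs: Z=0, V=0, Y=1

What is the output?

Substituting: (((1 OR 0) NOR (0 XOR 1)) AND 0)
= 0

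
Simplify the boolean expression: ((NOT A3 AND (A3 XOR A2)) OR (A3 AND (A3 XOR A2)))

By distribution ((E AND v) OR (E AND NOT v) = E):
= (A3 XOR A2)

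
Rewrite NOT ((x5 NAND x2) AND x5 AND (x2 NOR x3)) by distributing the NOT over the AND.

NOT (x5 NAND x2) OR NOT x5 OR NOT (x2 NOR x3)
De Morgan's: NOT(AND of terms) = OR of negations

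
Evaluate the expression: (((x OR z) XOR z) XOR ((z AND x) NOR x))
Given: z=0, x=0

Substituting: (((0 OR 0) XOR 0) XOR ((0 AND 0) NOR 0))
= 1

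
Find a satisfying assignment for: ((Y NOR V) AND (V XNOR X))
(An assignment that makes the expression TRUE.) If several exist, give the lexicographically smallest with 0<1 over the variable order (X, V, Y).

X=0, V=0, Y=0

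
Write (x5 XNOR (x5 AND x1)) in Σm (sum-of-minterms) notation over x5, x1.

Σm(0, 1, 3) = (NOT x5 AND NOT x1) OR (NOT x5 AND x1) OR (x5 AND x1)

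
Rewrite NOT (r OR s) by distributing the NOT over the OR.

NOT r AND NOT s
De Morgan's: NOT(OR of terms) = AND of negations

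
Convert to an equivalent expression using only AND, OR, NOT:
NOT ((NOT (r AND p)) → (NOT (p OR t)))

(NOT (r AND p)) AND (p OR t)
(Negated implication: NOT(A → B) = A AND NOT B)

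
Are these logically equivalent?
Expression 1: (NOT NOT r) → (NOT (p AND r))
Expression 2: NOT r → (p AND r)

No, Inverse is not equivalent to original (counterexample: r=0, p=0)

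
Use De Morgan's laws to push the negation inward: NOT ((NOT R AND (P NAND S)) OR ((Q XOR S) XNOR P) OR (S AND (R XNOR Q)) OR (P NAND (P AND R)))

NOT (NOT R AND (P NAND S)) AND NOT ((Q XOR S) XNOR P) AND NOT (S AND (R XNOR Q)) AND NOT (P NAND (P AND R))
De Morgan's: NOT(OR of terms) = AND of negations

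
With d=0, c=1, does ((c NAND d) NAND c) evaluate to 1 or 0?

Substituting: ((1 NAND 0) NAND 1)
= 0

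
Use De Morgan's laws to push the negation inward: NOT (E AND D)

NOT E OR NOT D
De Morgan's: NOT(AND of terms) = OR of negations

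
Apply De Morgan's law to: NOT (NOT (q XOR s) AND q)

(q XOR s) OR NOT q
De Morgan's: NOT(AND of terms) = OR of negations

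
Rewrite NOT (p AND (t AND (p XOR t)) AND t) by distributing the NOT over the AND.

NOT p OR NOT (t AND (p XOR t)) OR NOT t
De Morgan's: NOT(AND of terms) = OR of negations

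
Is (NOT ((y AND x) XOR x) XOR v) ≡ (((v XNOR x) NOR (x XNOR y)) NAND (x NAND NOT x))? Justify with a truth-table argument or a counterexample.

No. Counterexample: with x=0, v=1, y=0, Expression 1 = 0 but Expression 2 = 1.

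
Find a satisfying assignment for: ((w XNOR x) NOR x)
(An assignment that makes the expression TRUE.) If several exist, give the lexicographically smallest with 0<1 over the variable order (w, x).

w=1, x=0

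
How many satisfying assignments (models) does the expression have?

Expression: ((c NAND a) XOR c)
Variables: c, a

Satisfying assignments: (0,0), (0,1), (1,1)
Count: 3 out of 4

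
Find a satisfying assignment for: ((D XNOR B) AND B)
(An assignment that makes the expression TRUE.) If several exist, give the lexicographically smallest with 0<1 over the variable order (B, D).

B=1, D=1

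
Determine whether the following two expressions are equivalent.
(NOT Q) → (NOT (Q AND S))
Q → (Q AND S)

No, Inverse is not equivalent to original (counterexample: Q=1, S=0)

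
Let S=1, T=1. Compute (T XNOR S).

Substituting: (1 XNOR 1)
= 1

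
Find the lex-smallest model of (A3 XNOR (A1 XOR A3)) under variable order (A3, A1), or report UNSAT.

A3=0, A1=0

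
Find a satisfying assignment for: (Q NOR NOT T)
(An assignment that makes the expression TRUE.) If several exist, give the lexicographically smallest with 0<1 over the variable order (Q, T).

Q=0, T=1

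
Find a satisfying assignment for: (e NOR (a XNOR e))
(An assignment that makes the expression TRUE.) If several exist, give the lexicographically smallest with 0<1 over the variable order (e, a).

e=0, a=1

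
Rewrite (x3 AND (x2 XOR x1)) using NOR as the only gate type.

((x3 NOR x3) NOR (((((x2 NOR x1) NOR (x2 NOR x1)) NOR ((x2 NOR x1) NOR (x2 NOR x1))) NOR ((((x2 NOR x2) NOR (x1 NOR x1)) NOR ((x2 NOR x2) NOR (x1 NOR x1))) NOR (((x2 NOR x2) NOR (x1 NOR x1)) NOR ((x2 NOR x2) NOR (x1 NOR x1))))) NOR ((((x2 NOR x1) NOR (x2 NOR x1)) NOR ((x2 NOR x1) NOR (x2 NOR x1))) NOR ((((x2 NOR x2) NOR (x1 NOR x1)) NOR ((x2 NOR x2) NOR (x1 NOR x1))) NOR (((x2 NOR x2) NOR (x1 NOR x1)) NOR ((x2 NOR x2) NOR (x1 NOR x1)))))))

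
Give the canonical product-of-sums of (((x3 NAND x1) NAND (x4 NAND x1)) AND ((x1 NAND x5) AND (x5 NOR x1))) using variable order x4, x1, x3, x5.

ΠM(0, 1, 2, 3, 4, 5, 6, 7, 8, 9, 10, 11, 12, 13, 14, 15) = (x4 OR x1 OR x3 OR x5) AND (x4 OR x1 OR x3 OR NOT x5) AND (x4 OR x1 OR NOT x3 OR x5) AND (x4 OR x1 OR NOT x3 OR NOT x5) AND (x4 OR NOT x1 OR x3 OR x5) AND (x4 OR NOT x1 OR x3 OR NOT x5) AND (x4 OR NOT x1 OR NOT x3 OR x5) AND (x4 OR NOT x1 OR NOT x3 OR NOT x5) AND (NOT x4 OR x1 OR x3 OR x5) AND (NOT x4 OR x1 OR x3 OR NOT x5) AND (NOT x4 OR x1 OR NOT x3 OR x5) AND (NOT x4 OR x1 OR NOT x3 OR NOT x5) AND (NOT x4 OR NOT x1 OR x3 OR x5) AND (NOT x4 OR NOT x1 OR x3 OR NOT x5) AND (NOT x4 OR NOT x1 OR NOT x3 OR x5) AND (NOT x4 OR NOT x1 OR NOT x3 OR NOT x5)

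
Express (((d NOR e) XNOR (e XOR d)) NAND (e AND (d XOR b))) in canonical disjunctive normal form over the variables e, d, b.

(NOT e AND NOT d AND NOT b) OR (NOT e AND NOT d AND b) OR (NOT e AND d AND NOT b) OR (NOT e AND d AND b) OR (e AND NOT d AND NOT b) OR (e AND NOT d AND b) OR (e AND d AND b)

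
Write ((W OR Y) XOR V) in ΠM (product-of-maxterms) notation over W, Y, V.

ΠM(0, 3, 5, 7) = (W OR Y OR V) AND (W OR NOT Y OR NOT V) AND (NOT W OR Y OR NOT V) AND (NOT W OR NOT Y OR NOT V)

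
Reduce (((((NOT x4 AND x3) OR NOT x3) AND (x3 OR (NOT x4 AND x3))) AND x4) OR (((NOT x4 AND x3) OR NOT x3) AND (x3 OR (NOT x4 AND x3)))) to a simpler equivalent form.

By absorption (E OR (E AND v) = E) then distribution ((E OR v) AND (E OR NOT v) = E):
= (NOT x4 AND x3)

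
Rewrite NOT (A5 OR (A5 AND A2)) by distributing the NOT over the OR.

NOT A5 AND NOT (A5 AND A2)
De Morgan's: NOT(OR of terms) = AND of negations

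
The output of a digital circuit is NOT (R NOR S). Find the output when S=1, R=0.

Substituting: NOT (0 NOR 1)
= 1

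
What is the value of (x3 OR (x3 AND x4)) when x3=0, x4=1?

Substituting: (0 OR (0 AND 1))
= 0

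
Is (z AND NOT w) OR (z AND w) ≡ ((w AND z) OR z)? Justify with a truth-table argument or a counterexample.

Yes, they are equivalent — the two output columns agree on all 4 assignments:
z | w | Expression 1 | Expression 2
-----------------------------------
0 | 0 | 0 | 0
0 | 1 | 0 | 0
1 | 0 | 1 | 1
1 | 1 | 1 | 1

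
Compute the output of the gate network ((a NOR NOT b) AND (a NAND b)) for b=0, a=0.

Substituting: ((0 NOR NOT 0) AND (0 NAND 0))
= 0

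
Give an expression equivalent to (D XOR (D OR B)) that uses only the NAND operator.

((D NAND (D NAND ((D NAND D) NAND (B NAND B)))) NAND (((D NAND D) NAND (B NAND B)) NAND (D NAND ((D NAND D) NAND (B NAND B)))))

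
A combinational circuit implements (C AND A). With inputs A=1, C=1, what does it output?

Substituting: (1 AND 1)
= 1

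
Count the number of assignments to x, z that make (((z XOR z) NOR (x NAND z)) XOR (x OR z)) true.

Satisfying assignments: (0,1), (1,0)
Count: 2 out of 4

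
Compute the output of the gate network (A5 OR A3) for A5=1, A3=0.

Substituting: (1 OR 0)
= 1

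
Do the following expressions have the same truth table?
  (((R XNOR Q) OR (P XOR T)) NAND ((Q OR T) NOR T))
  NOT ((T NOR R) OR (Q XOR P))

No. Counterexample: with P=0, R=0, T=0, Q=1, Expression 1 = 1 but Expression 2 = 0.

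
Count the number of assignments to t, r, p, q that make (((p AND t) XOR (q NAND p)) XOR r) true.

Satisfying assignments: (0,0,0,0), (0,0,0,1), (0,0,1,0), (0,1,1,1), (1,0,0,0), (1,0,0,1), (1,0,1,1), (1,1,1,0)
Count: 8 out of 16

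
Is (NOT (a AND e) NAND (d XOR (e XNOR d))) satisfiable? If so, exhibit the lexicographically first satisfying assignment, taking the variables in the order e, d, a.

e=1, d=0, a=0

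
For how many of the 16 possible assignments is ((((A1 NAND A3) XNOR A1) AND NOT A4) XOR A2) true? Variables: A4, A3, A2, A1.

Satisfying assignments: (0,0,0,1), (0,0,1,0), (0,1,1,0), (0,1,1,1), (1,0,1,0), (1,0,1,1), (1,1,1,0), (1,1,1,1)
Count: 8 out of 16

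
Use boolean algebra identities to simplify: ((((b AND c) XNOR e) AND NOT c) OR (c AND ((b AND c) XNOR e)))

By distribution ((E AND v) OR (E AND NOT v) = E):
= ((b AND c) XNOR e)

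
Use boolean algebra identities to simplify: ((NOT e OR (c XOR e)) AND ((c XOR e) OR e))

By distribution ((E OR v) AND (E OR NOT v) = E):
= (c XOR e)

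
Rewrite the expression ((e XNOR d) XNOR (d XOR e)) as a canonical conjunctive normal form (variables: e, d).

(e OR d) AND (e OR NOT d) AND (NOT e OR d) AND (NOT e OR NOT d)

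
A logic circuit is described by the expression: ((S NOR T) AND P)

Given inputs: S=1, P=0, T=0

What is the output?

Substituting: ((1 NOR 0) AND 0)
= 0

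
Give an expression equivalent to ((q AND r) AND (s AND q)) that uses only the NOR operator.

((((q NOR q) NOR (r NOR r)) NOR ((q NOR q) NOR (r NOR r))) NOR (((s NOR s) NOR (q NOR q)) NOR ((s NOR s) NOR (q NOR q))))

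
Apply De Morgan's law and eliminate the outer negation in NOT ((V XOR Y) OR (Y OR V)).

NOT (V XOR Y) AND NOT (Y OR V)
De Morgan's: NOT(OR of terms) = AND of negations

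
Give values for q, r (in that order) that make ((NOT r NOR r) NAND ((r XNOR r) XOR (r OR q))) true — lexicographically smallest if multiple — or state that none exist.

q=0, r=0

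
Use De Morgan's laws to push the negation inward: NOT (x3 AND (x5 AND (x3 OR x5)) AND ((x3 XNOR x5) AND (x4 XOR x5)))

NOT x3 OR NOT (x5 AND (x3 OR x5)) OR NOT ((x3 XNOR x5) AND (x4 XOR x5))
De Morgan's: NOT(AND of terms) = OR of negations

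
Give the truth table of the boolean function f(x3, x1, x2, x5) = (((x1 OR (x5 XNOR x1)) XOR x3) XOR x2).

x3 | x1 | x2 | x5 | Output
--------------------------
0 | 0 | 0 | 0 | 1
0 | 0 | 0 | 1 | 0
0 | 0 | 1 | 0 | 0
0 | 0 | 1 | 1 | 1
0 | 1 | 0 | 0 | 1
0 | 1 | 0 | 1 | 1
0 | 1 | 1 | 0 | 0
0 | 1 | 1 | 1 | 0
1 | 0 | 0 | 0 | 0
1 | 0 | 0 | 1 | 1
1 | 0 | 1 | 0 | 1
1 | 0 | 1 | 1 | 0
1 | 1 | 0 | 0 | 0
1 | 1 | 0 | 1 | 0
1 | 1 | 1 | 0 | 1
1 | 1 | 1 | 1 | 1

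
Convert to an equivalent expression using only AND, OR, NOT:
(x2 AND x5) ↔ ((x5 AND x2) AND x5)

((x2 AND x5) AND ((x5 AND x2) AND x5)) OR (NOT (x2 AND x5) AND NOT ((x5 AND x2) AND x5))
(Biconditional = both true or both false)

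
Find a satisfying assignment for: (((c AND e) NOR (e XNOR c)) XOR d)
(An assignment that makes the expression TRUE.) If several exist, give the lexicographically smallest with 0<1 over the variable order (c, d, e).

c=0, d=0, e=1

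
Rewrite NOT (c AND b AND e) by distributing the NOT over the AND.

NOT c OR NOT b OR NOT e
De Morgan's: NOT(AND of terms) = OR of negations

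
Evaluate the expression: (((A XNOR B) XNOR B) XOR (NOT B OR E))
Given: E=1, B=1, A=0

Substituting: (((0 XNOR 1) XNOR 1) XOR (NOT 1 OR 1))
= 1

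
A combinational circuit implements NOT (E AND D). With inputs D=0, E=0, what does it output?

Substituting: NOT (0 AND 0)
= 1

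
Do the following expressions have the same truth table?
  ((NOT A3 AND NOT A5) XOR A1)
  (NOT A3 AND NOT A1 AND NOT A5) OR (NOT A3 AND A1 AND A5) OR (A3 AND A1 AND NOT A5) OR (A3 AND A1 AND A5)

Yes, they are equivalent — the two output columns agree on all 8 assignments:
A3 | A1 | A5 | Expression 1 | Expression 2
------------------------------------------
0 | 0 | 0 | 1 | 1
0 | 0 | 1 | 0 | 0
0 | 1 | 0 | 0 | 0
0 | 1 | 1 | 1 | 1
1 | 0 | 0 | 0 | 0
1 | 0 | 1 | 0 | 0
1 | 1 | 0 | 1 | 1
1 | 1 | 1 | 1 | 1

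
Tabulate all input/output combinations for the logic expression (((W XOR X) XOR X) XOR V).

W | V | X | Output
------------------
0 | 0 | 0 | 0
0 | 0 | 1 | 0
0 | 1 | 0 | 1
0 | 1 | 1 | 1
1 | 0 | 0 | 1
1 | 0 | 1 | 1
1 | 1 | 0 | 0
1 | 1 | 1 | 0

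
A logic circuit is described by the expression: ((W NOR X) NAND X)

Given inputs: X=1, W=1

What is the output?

Substituting: ((1 NOR 1) NAND 1)
= 1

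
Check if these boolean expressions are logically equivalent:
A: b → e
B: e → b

No, Converse is not equivalent to original (counterexample: b=0, e=1)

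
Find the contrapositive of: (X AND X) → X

Contrapositive: NOT X → NOT (X AND X)
Note: A statement and its contrapositive are logically equivalent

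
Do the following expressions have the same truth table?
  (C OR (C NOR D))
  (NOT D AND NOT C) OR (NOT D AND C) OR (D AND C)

Yes, they are equivalent — the two output columns agree on all 4 assignments:
D | C | Expression 1 | Expression 2
-----------------------------------
0 | 0 | 1 | 1
0 | 1 | 1 | 1
1 | 0 | 0 | 0
1 | 1 | 1 | 1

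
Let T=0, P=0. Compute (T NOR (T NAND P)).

Substituting: (0 NOR (0 NAND 0))
= 0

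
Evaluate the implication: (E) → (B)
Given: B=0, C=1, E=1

Antecedent (E) = 1; consequent (B) = 0.
1 → 0 = 0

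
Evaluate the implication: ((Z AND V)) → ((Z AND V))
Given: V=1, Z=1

Antecedent ((Z AND V)) = 1; consequent ((Z AND V)) = 1.
1 → 1 = 1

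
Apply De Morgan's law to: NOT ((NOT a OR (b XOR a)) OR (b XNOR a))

NOT (NOT a OR (b XOR a)) AND NOT (b XNOR a)
De Morgan's: NOT(OR of terms) = AND of negations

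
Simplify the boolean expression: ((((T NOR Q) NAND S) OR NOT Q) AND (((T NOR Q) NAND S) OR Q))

By distribution ((E OR v) AND (E OR NOT v) = E):
= ((T NOR Q) NAND S)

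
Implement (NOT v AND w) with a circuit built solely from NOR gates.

(((v NOR v) NOR (v NOR v)) NOR (w NOR w))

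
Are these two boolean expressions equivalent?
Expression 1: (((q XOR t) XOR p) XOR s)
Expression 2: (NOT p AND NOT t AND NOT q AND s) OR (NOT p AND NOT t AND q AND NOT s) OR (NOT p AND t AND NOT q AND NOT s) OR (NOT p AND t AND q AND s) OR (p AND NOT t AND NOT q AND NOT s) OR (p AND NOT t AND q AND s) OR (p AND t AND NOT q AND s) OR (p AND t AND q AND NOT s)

Yes, they are equivalent — the two output columns agree on all 16 assignments:
p | t | q | s | Expression 1 | Expression 2
-------------------------------------------
0 | 0 | 0 | 0 | 0 | 0
0 | 0 | 0 | 1 | 1 | 1
0 | 0 | 1 | 0 | 1 | 1
0 | 0 | 1 | 1 | 0 | 0
0 | 1 | 0 | 0 | 1 | 1
0 | 1 | 0 | 1 | 0 | 0
0 | 1 | 1 | 0 | 0 | 0
0 | 1 | 1 | 1 | 1 | 1
1 | 0 | 0 | 0 | 1 | 1
1 | 0 | 0 | 1 | 0 | 0
1 | 0 | 1 | 0 | 0 | 0
1 | 0 | 1 | 1 | 1 | 1
1 | 1 | 0 | 0 | 0 | 0
1 | 1 | 0 | 1 | 1 | 1
1 | 1 | 1 | 0 | 1 | 1
1 | 1 | 1 | 1 | 0 | 0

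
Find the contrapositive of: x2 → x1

Contrapositive: NOT x1 → NOT x2
Note: A statement and its contrapositive are logically equivalent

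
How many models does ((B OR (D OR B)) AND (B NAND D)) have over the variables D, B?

Satisfying assignments: (0,1), (1,0)
Count: 2 out of 4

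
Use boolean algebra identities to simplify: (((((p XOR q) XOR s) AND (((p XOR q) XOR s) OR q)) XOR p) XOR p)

By XOR self-cancellation ((E XOR v) XOR v = E) then absorption (E AND (E OR v) = E):
= ((p XOR q) XOR s)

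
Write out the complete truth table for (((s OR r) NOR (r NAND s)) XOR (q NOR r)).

r | q | s | Output
------------------
0 | 0 | 0 | 1
0 | 0 | 1 | 1
0 | 1 | 0 | 0
0 | 1 | 1 | 0
1 | 0 | 0 | 0
1 | 0 | 1 | 0
1 | 1 | 0 | 0
1 | 1 | 1 | 0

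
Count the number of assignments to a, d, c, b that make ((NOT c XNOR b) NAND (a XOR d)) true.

Satisfying assignments: (0,0,0,0), (0,0,0,1), (0,0,1,0), (0,0,1,1), (0,1,0,0), (0,1,1,1), (1,0,0,0), (1,0,1,1), (1,1,0,0), (1,1,0,1), (1,1,1,0), (1,1,1,1)
Count: 12 out of 16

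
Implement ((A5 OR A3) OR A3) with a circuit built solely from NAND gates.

((((A5 NAND A5) NAND (A3 NAND A3)) NAND ((A5 NAND A5) NAND (A3 NAND A3))) NAND (A3 NAND A3))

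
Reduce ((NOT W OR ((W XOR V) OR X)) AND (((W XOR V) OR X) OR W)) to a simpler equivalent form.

By distribution ((E OR v) AND (E OR NOT v) = E):
= ((W XOR V) OR X)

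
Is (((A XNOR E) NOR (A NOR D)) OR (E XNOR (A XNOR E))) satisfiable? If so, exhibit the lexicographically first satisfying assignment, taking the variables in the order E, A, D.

E=0, A=1, D=0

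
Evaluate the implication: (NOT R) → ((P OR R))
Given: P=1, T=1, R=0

Antecedent (NOT R) = 1; consequent ((P OR R)) = 1.
1 → 1 = 1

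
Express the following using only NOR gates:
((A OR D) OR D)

((((A NOR D) NOR (A NOR D)) NOR D) NOR (((A NOR D) NOR (A NOR D)) NOR D))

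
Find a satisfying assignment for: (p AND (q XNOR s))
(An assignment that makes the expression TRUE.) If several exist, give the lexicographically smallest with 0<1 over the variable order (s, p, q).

s=0, p=1, q=0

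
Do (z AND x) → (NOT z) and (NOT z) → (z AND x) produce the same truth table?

No, Converse is not equivalent to original (counterexample: z=0, y=0, x=0)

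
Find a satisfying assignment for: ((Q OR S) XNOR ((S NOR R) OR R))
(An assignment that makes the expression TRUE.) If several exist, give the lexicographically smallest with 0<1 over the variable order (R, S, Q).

R=0, S=0, Q=1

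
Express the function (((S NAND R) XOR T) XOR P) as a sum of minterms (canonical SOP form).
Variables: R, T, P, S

Σm(0, 1, 6, 7, 8, 11, 13, 14) = (NOT R AND NOT T AND NOT P AND NOT S) OR (NOT R AND NOT T AND NOT P AND S) OR (NOT R AND T AND P AND NOT S) OR (NOT R AND T AND P AND S) OR (R AND NOT T AND NOT P AND NOT S) OR (R AND NOT T AND P AND S) OR (R AND T AND NOT P AND S) OR (R AND T AND P AND NOT S)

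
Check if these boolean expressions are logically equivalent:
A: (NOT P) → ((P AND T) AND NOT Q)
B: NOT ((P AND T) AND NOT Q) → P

Yes, Contrapositive is always equivalent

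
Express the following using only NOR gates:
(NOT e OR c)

(((e NOR e) NOR c) NOR ((e NOR e) NOR c))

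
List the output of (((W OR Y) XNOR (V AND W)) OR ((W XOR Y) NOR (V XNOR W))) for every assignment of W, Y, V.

W | Y | V | Output
------------------
0 | 0 | 0 | 1
0 | 0 | 1 | 1
0 | 1 | 0 | 0
0 | 1 | 1 | 0
1 | 0 | 0 | 0
1 | 0 | 1 | 1
1 | 1 | 0 | 1
1 | 1 | 1 | 1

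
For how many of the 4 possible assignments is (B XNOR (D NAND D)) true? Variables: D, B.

Satisfying assignments: (0,1), (1,0)
Count: 2 out of 4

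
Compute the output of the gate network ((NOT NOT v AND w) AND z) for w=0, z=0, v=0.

Substituting: ((NOT NOT 0 AND 0) AND 0)
= 0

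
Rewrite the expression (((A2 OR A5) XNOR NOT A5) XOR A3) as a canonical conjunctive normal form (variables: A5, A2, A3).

(A5 OR A2 OR A3) AND (A5 OR NOT A2 OR NOT A3) AND (NOT A5 OR A2 OR A3) AND (NOT A5 OR NOT A2 OR A3)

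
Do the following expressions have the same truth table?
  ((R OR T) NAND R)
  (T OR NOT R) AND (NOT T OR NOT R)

Yes, they are equivalent — the two output columns agree on all 4 assignments:
T | R | Expression 1 | Expression 2
-----------------------------------
0 | 0 | 1 | 1
0 | 1 | 0 | 0
1 | 0 | 1 | 1
1 | 1 | 0 | 0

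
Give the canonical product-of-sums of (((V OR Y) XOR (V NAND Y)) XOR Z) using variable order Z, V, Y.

ΠM(1, 2, 4, 7) = (Z OR V OR NOT Y) AND (Z OR NOT V OR Y) AND (NOT Z OR V OR Y) AND (NOT Z OR NOT V OR NOT Y)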